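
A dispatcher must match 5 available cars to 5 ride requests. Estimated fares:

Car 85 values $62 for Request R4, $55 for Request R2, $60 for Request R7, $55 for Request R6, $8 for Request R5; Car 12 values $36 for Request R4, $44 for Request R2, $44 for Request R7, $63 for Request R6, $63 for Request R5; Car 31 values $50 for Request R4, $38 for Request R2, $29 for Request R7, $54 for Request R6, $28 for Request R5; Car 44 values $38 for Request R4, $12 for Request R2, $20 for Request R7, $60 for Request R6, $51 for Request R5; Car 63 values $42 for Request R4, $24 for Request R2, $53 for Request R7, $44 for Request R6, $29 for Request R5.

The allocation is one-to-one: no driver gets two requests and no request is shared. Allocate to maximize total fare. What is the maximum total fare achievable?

Optimal: Car 85→Request R2 ($55), Car 12→Request R5 ($63), Car 31→Request R4 ($50), Car 44→Request R6 ($60), Car 63→Request R7 ($53) — total 55+63+50+60+53 = $281.
Row-greedy (each driver in turn takes its best remaining request) gives $267, worse by 14.
Every other assignment is strictly worse.

Max total: $281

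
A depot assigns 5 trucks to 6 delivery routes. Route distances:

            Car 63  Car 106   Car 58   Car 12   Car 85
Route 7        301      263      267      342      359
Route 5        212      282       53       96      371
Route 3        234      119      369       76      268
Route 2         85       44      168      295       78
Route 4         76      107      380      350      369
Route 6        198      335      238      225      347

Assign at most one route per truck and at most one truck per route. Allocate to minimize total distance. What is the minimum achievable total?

Optimal: Car 63→Route 6 (198 km), Car 106→Route 4 (107 km), Car 58→Route 5 (53 km), Car 12→Route 3 (76 km), Car 85→Route 2 (78 km) — total 198+107+53+76+78 = 512 km.
Row-greedy (each truck in turn takes its cheapest remaining route) gives 596 km, worse by 84.
Swapping Car 106↔Car 58 (Car 106→Route 5 282 km, Car 58→Route 4 380 km) adds 502.

Min total: 512 km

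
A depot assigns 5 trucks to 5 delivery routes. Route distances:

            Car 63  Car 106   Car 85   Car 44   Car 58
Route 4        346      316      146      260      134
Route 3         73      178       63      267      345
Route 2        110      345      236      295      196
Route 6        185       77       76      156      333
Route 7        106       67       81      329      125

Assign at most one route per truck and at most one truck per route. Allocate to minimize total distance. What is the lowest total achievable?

Minimum total: 530 km

Optimal: Car 63→Route 2 (110 km), Car 106→Route 7 (67 km), Car 85→Route 3 (63 km), Car 44→Route 6 (156 km), Car 58→Route 4 (134 km) — total 110+67+63+156+134 = 530 km.
Swapping Car 106↔Car 44 (Car 106→Route 6 77 km, Car 44→Route 7 329 km) adds 183.
No other one-to-one assignment undercuts 530 km.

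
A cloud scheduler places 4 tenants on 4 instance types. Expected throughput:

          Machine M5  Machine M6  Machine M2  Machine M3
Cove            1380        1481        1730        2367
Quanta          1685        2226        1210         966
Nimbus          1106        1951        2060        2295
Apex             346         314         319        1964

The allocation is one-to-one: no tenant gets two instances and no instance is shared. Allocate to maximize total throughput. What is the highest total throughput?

Max total: 7630 ops/s

Optimal: Cove→Machine M5 (1380 ops/s), Quanta→Machine M6 (2226 ops/s), Nimbus→Machine M2 (2060 ops/s), Apex→Machine M3 (1964 ops/s) — total 1380+2226+2060+1964 = 7630 ops/s.
Next-best assignment: Cove→Machine M2, Quanta→Machine M5, Nimbus→Machine M6, Apex→Machine M3 = 7330 ops/s.
Every other assignment is strictly worse.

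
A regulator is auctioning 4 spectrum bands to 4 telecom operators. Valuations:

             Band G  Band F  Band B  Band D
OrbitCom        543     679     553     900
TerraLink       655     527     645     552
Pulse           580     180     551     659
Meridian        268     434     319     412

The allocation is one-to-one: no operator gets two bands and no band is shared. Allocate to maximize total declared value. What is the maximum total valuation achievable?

Maximum total: $2559M

This is a one-to-one assignment (maximum-weight bipartite matching).
Optimal: OrbitCom→Band D ($900M), TerraLink→Band B ($645M), Pulse→Band G ($580M), Meridian→Band F ($434M) — total 900+645+580+434 = $2559M.
Row-greedy (each operator in turn takes its best remaining band) gives $2540M, worse by 19.
Every other assignment is strictly worse.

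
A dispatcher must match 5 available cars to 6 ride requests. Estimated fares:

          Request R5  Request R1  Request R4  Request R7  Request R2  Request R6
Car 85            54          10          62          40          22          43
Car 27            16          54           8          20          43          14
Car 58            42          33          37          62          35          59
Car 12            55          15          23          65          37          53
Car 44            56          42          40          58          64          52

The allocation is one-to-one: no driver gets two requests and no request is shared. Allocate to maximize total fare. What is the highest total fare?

Max total: $304

This is the linear assignment problem.
Optimal: Car 85→Request R4 ($62), Car 27→Request R1 ($54), Car 58→Request R6 ($59), Car 12→Request R7 ($65), Car 44→Request R2 ($64) — total 62+54+59+65+64 = $304.
Next-best assignment: Car 85→Request R4, Car 27→Request R1, Car 58→Request R7, Car 12→Request R5, Car 44→Request R2 = $297.
Swapping Car 12↔Car 44 (Car 12→Request R2 $37, Car 44→Request R7 $58) loses 34.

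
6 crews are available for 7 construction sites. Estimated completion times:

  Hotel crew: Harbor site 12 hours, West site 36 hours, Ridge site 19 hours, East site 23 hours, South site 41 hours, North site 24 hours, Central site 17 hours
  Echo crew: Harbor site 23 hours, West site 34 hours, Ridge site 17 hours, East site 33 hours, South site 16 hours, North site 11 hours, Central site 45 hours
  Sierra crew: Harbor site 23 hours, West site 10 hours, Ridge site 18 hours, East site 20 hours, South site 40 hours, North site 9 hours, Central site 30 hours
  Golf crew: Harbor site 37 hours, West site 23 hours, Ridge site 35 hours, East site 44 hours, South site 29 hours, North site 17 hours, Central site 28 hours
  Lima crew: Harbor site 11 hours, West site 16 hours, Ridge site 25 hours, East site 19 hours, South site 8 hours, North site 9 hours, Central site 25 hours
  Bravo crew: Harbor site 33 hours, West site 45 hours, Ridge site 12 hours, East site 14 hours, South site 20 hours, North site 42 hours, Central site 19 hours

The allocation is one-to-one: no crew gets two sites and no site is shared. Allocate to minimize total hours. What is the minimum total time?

Optimal: Hotel crew→Harbor site (12 hours), Echo crew→Ridge site (17 hours), Sierra crew→West site (10 hours), Golf crew→North site (17 hours), Lima crew→South site (8 hours), Bravo crew→East site (14 hours) — total 12+17+10+17+8+14 = 78 hours.
Next-best assignment: Hotel crew→Harbor site, Echo crew→North site, Sierra crew→West site, Golf crew→Central site, Lima crew→South site, Bravo crew→Ridge site = 81 hours.
Swapping Lima crew↔Sierra crew (Lima crew→West site 16 hours, Sierra crew→South site 40 hours) adds 38.
Checked against all permutations: 78 hours is optimal.

Min total: 78 hours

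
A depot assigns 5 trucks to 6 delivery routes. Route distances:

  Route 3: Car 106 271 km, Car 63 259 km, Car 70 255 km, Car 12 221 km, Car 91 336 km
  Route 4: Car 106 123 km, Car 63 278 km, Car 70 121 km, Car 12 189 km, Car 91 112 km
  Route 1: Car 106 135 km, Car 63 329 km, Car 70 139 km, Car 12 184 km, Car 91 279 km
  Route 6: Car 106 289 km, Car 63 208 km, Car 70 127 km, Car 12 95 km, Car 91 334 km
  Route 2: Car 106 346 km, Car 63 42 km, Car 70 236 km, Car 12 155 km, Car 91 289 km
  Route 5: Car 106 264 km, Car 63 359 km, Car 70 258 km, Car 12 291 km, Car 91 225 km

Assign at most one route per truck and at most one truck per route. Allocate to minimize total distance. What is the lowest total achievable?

Optimal: Car 106→Route 1 (135 km), Car 63→Route 2 (42 km), Car 70→Route 4 (121 km), Car 12→Route 6 (95 km), Car 91→Route 5 (225 km) — total 135+42+121+95+225 = 618 km.
Column-greedy (each route in turn goes to its cheapest remaining truck) gives 637 km, worse by 19.

Min total: 618 km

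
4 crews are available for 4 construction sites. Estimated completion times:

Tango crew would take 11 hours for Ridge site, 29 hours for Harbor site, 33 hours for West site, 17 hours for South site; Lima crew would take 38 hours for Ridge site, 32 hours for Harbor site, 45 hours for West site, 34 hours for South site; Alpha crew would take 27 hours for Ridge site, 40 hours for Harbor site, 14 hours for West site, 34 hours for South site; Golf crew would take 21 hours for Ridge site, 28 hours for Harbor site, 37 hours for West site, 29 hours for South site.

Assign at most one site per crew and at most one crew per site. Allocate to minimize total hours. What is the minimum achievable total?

Treat this as an assignment problem: match each crew to one site.
Optimal: Tango crew→South site (17 hours), Lima crew→Harbor site (32 hours), Alpha crew→West site (14 hours), Golf crew→Ridge site (21 hours) — total 17+32+14+21 = 84 hours.
Min-entry greedy (repeatedly take the single cheapest remaining cell) gives 87 hours, worse by 3.
Next-best assignment: Tango crew→Ridge site, Lima crew→Harbor site, Alpha crew→West site, Golf crew→South site = 86 hours.
Swapping Golf crew↔Alpha crew (Golf crew→West site 37 hours, Alpha crew→Ridge site 27 hours) adds 29.
No other one-to-one assignment undercuts 84 hours.

Min total: 84 hours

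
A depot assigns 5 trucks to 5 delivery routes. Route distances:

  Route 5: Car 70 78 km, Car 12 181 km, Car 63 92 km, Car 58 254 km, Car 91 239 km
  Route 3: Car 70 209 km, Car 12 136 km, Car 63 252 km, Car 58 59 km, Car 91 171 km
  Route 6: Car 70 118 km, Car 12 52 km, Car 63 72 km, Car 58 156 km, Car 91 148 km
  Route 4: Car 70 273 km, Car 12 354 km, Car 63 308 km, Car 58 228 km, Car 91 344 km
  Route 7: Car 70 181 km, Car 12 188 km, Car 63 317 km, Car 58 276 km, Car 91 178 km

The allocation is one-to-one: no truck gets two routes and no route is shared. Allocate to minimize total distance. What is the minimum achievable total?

Min total: 654 km

This is a one-to-one assignment (minimum-cost bipartite matching).
Optimal: Car 70→Route 4 (273 km), Car 12→Route 6 (52 km), Car 63→Route 5 (92 km), Car 58→Route 3 (59 km), Car 91→Route 7 (178 km) — total 273+52+92+59+178 = 654 km.
Column-greedy (each route in turn goes to its cheapest remaining truck) gives 675 km, worse by 21.
Swapping Car 58↔Car 91 (Car 58→Route 7 276 km, Car 91→Route 3 171 km) adds 210.
Checked against all permutations: 654 km is optimal.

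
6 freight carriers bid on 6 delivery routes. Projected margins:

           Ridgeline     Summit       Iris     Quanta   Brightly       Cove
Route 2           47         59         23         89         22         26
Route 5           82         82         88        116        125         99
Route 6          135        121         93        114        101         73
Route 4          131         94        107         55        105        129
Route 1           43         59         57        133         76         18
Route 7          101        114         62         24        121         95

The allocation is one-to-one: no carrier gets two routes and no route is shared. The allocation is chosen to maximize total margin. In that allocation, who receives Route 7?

Brightly receives Route 7.

Optimal: Ridgeline→Route 6 ($135k), Summit→Route 2 ($59k), Iris→Route 5 ($88k), Quanta→Route 1 ($133k), Brightly→Route 7 ($121k), Cove→Route 4 ($129k) — total 135+59+88+133+121+129 = $665k.
Column-greedy (each route in turn goes to its best remaining carrier) gives $599k, worse by 66.
Next-best assignment: Ridgeline→Route 6, Summit→Route 7, Iris→Route 2, Quanta→Route 1, Brightly→Route 5, Cove→Route 4 = $659k.
Swapping Brightly↔Summit (Brightly→Route 2 $22k, Summit→Route 7 $114k) loses 44.
Brightly's own top route is Route 5 ($125k), but forcing Brightly→Route 5 and reassigning the rest optimally gives only $659k — worse by 6.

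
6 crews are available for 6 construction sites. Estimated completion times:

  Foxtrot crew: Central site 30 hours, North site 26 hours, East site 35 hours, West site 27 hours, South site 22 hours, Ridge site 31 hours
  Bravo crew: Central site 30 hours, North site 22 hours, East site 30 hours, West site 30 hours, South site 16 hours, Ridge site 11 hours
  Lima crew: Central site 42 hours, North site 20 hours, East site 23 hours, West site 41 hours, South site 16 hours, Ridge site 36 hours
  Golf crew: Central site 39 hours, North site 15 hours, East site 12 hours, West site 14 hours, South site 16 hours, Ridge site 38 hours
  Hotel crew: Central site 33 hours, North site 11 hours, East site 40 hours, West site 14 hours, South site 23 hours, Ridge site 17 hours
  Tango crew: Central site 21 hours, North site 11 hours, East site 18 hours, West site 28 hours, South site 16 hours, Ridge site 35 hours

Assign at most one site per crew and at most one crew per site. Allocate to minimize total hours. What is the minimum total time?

Treat this as an assignment problem: match each crew to one site.
Optimal: Foxtrot crew→Central site (30 hours), Bravo crew→Ridge site (11 hours), Lima crew→South site (16 hours), Golf crew→East site (12 hours), Hotel crew→West site (14 hours), Tango crew→North site (11 hours) — total 30+11+16+12+14+11 = 94 hours.
Min-entry greedy (repeatedly take the single cheapest remaining cell) gives 98 hours, worse by 4.
Swapping Hotel crew↔Bravo crew (Hotel crew→Ridge site 17 hours, Bravo crew→West site 30 hours) adds 22.

Min total: 94 hours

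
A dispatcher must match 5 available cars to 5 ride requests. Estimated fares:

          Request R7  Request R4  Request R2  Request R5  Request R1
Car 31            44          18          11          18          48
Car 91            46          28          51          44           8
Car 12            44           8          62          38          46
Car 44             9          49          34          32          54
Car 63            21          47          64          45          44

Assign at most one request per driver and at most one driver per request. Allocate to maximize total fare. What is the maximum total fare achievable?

Optimal: Car 31→Request R7 ($44), Car 91→Request R5 ($44), Car 12→Request R2 ($62), Car 44→Request R1 ($54), Car 63→Request R4 ($47) — total 44+44+62+54+47 = $251.
Row-greedy (each driver in turn takes its best remaining request) gives $237, worse by 14.
Swapping Car 31↔Car 44 (Car 31→Request R1 $48, Car 44→Request R7 $9) loses 41.
No other one-to-one assignment exceeds $251.

Maximum total: $251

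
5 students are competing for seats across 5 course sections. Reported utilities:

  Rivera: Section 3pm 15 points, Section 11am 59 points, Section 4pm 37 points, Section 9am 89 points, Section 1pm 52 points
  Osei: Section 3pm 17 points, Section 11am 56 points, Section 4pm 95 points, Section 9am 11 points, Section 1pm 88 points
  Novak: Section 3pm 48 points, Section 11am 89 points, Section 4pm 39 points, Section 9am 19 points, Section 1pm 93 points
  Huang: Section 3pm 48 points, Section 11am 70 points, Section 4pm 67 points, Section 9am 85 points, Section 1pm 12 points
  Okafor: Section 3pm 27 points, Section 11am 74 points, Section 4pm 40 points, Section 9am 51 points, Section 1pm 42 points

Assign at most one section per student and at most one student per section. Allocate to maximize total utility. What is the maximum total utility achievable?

This is the linear assignment problem.
Optimal: Rivera→Section 9am (89 points), Osei→Section 4pm (95 points), Novak→Section 1pm (93 points), Huang→Section 3pm (48 points), Okafor→Section 11am (74 points) — total 89+95+93+48+74 = 399 points.
Row-greedy (each student in turn takes its best remaining section) gives 374 points, worse by 25.

Maximum total: 399 points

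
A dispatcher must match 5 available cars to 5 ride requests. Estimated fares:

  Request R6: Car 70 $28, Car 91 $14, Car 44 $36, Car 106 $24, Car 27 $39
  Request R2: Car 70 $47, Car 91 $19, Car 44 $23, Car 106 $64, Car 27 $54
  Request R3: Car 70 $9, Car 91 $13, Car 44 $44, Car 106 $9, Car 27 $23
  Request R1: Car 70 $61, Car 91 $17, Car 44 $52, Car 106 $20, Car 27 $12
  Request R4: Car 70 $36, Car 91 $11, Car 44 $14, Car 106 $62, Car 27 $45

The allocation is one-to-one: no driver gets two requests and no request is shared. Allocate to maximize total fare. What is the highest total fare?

Maximum total: $235

Optimal: Car 70→Request R1 ($61), Car 91→Request R6 ($14), Car 44→Request R3 ($44), Car 106→Request R4 ($62), Car 27→Request R2 ($54) — total 61+14+44+62+54 = $235.
Max-entry greedy (repeatedly take the single best remaining cell) gives $228, worse by 7.
Swapping Car 27↔Car 70 (Car 27→Request R1 $12, Car 70→Request R2 $47) loses 56.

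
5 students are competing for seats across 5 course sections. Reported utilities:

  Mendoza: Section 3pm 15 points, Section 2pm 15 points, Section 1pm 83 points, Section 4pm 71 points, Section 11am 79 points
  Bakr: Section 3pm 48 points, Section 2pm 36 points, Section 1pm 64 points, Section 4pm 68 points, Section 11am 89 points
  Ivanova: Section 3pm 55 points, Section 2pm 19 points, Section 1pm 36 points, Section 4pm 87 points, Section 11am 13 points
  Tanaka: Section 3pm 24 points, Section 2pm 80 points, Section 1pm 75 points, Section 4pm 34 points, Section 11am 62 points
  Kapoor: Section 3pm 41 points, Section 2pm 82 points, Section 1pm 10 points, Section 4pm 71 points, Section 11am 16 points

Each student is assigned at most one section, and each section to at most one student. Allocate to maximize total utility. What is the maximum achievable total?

Maximum total: 380 points

Optimal: Mendoza→Section 1pm (83 points), Bakr→Section 11am (89 points), Ivanova→Section 4pm (87 points), Tanaka→Section 2pm (80 points), Kapoor→Section 3pm (41 points) — total 83+89+87+80+41 = 380 points.
Swapping Kapoor↔Ivanova (Kapoor→Section 4pm 71 points, Ivanova→Section 3pm 55 points) loses 2.
No other one-to-one assignment exceeds 380 points.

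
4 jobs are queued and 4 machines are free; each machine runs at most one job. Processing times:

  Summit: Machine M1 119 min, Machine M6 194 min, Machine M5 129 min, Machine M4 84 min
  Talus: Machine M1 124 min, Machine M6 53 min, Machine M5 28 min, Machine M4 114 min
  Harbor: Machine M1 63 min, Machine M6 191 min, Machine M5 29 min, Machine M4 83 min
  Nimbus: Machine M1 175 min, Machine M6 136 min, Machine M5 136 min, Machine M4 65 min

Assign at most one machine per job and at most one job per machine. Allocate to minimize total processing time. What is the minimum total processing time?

Min total: 266 min

This is a one-to-one assignment (minimum-cost bipartite matching).
Optimal: Summit→Machine M1 (119 min), Talus→Machine M6 (53 min), Harbor→Machine M5 (29 min), Nimbus→Machine M4 (65 min) — total 119+53+29+65 = 266 min.
Row-greedy (each job in turn takes its cheapest remaining machine) gives 311 min, worse by 45.
Swapping Talus↔Summit (Talus→Machine M1 124 min, Summit→Machine M6 194 min) adds 146.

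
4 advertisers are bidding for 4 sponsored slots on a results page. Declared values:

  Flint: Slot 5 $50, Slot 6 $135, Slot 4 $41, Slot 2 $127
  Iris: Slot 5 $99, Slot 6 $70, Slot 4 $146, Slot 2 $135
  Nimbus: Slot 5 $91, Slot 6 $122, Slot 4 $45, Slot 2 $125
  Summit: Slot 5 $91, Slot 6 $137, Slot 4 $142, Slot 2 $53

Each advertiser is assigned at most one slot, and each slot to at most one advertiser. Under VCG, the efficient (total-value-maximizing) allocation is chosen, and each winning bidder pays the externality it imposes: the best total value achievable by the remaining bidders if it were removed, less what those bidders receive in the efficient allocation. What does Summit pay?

Efficient allocation: Flint→Slot 6 ($135), Iris→Slot 2 ($135), Nimbus→Slot 5 ($91), Summit→Slot 4 ($142); total welfare W = $503.
Summit receives Slot 4 at value $142, so the others get W − 142 = $361.
Without Summit: best allocation of the remaining 3 bidders over all 4 slots is Flint→Slot 6 ($135), Iris→Slot 4 ($146), Nimbus→Slot 2 ($125), total $406.
VCG payment = (others' best without Summit) − (others' welfare with Summit) = 406 − 361 = $45.

Summit pays $45.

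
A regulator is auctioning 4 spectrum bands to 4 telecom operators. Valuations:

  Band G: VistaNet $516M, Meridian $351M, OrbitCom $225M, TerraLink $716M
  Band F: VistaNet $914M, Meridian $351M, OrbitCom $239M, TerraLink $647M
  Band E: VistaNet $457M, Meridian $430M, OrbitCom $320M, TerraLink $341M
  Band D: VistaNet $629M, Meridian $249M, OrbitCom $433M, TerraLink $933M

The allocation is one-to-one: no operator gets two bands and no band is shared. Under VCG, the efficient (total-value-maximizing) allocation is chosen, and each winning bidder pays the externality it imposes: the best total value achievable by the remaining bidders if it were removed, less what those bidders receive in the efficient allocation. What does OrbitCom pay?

Efficient allocation: VistaNet→Band F ($914M), Meridian→Band G ($351M), OrbitCom→Band E ($320M), TerraLink→Band D ($933M); total welfare W = $2518M.
OrbitCom receives Band E at value $320M, so the others get W − 320 = $2198M.
Without OrbitCom: best allocation of the remaining 3 bidders over all 4 bands is VistaNet→Band F ($914M), Meridian→Band E ($430M), TerraLink→Band D ($933M), total $2277M.
VCG payment = (others' best without OrbitCom) − (others' welfare with OrbitCom) = 2277 − 2198 = $79M.

OrbitCom pays $79M.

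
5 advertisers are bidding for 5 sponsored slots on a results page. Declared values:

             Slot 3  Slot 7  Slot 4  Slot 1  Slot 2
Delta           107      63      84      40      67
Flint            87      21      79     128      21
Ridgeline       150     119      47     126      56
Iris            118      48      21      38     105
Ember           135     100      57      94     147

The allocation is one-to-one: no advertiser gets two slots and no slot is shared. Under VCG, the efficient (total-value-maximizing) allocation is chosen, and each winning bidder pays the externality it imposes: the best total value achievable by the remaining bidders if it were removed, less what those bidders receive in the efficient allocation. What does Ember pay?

Ember pays $18.

Efficient allocation: Delta→Slot 4 ($84), Flint→Slot 1 ($128), Ridgeline→Slot 7 ($119), Iris→Slot 3 ($118), Ember→Slot 2 ($147); total welfare W = $596.
Ember receives Slot 2 at value $147, so the others get W − 147 = $449.
Without Ember: best allocation of the remaining 4 bidders over all 5 slots is Delta→Slot 4 ($84), Flint→Slot 1 ($128), Ridgeline→Slot 3 ($150), Iris→Slot 2 ($105), total $467.
VCG payment = (others' best without Ember) − (others' welfare with Ember) = 467 − 449 = $18.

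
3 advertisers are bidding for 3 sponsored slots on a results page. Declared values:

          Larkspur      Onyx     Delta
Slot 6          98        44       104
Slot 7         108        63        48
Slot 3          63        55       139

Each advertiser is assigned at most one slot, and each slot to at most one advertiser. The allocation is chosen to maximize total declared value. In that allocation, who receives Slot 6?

Optimal: Larkspur→Slot 6 ($98), Onyx→Slot 7 ($63), Delta→Slot 3 ($139) — total 98+63+139 = $300.
Next-best assignment: Larkspur→Slot 7, Onyx→Slot 6, Delta→Slot 3 = $291.
No other one-to-one assignment exceeds $300.
Larkspur's own top slot is Slot 7 ($108), but forcing Larkspur→Slot 7 and reassigning the rest optimally gives only $291 — worse by 9.

Larkspur receives Slot 6.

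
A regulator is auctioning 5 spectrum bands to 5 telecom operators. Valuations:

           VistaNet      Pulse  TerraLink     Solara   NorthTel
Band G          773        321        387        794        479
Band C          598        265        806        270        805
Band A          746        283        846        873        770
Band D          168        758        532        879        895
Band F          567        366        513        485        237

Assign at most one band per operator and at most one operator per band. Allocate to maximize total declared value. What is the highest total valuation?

Optimal: VistaNet→Band F ($567M), Pulse→Band D ($758M), TerraLink→Band A ($846M), Solara→Band G ($794M), NorthTel→Band C ($805M) — total 567+758+846+794+805 = $3770M.
Row-greedy (each operator in turn takes its best remaining band) gives $3667M, worse by 103.
Next-best assignment: VistaNet→Band G, Pulse→Band D, TerraLink→Band F, Solara→Band A, NorthTel→Band C = $3722M.
Swapping VistaNet↔NorthTel (VistaNet→Band C $598M, NorthTel→Band F $237M) loses 537.
Checked against all permutations: $3770M is optimal.

Maximum total: $3770M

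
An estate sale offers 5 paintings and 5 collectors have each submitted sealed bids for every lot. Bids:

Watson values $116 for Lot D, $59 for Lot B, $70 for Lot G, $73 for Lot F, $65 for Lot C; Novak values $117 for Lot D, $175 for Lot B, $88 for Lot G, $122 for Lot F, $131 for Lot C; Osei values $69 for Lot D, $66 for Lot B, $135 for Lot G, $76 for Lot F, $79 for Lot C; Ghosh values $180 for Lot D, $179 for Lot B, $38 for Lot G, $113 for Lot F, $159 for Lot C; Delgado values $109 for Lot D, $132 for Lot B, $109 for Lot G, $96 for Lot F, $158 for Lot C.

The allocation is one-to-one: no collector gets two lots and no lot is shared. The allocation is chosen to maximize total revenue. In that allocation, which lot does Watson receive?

Optimal: Watson→Lot F ($73), Novak→Lot B ($175), Osei→Lot G ($135), Ghosh→Lot D ($180), Delgado→Lot C ($158) — total 73+175+135+180+158 = $721.
Column-greedy (each lot in turn goes to its best remaining collector) gives $651, worse by 70.
Every other assignment is strictly worse.
Watson's own top lot is Lot D ($116), but forcing Watson→Lot D and reassigning the rest optimally gives only $710 — worse by 11.

Watson receives Lot F.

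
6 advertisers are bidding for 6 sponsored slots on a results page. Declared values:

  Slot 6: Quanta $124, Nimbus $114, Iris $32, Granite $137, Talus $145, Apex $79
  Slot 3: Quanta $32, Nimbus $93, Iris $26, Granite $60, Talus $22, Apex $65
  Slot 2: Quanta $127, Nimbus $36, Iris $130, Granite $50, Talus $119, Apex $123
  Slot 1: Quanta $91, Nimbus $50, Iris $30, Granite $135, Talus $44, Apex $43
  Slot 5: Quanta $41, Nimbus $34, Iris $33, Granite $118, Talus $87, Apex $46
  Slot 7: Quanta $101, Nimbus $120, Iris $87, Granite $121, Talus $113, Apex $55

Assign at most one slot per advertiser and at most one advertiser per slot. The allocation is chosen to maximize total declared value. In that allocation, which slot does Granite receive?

Granite receives Slot 5.

Optimal: Quanta→Slot 1 ($91), Nimbus→Slot 7 ($120), Iris→Slot 2 ($130), Granite→Slot 5 ($118), Talus→Slot 6 ($145), Apex→Slot 3 ($65) — total 91+120+130+118+145+65 = $669.
Max-entry greedy (repeatedly take the single best remaining cell) gives $636, worse by 33.
Every other assignment is strictly worse.
Granite's own top slot is Slot 6 ($137), but forcing Granite→Slot 6 and reassigning the rest optimally gives only $630 — worse by 39.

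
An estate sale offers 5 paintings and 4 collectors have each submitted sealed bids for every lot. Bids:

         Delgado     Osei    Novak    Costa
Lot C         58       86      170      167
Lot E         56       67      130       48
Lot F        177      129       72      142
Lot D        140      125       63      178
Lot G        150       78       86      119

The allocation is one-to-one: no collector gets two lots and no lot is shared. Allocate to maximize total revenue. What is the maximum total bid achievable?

Max total: $627

This is a one-to-one assignment (maximum-weight bipartite matching).
Optimal: Delgado→Lot G ($150), Osei→Lot F ($129), Novak→Lot C ($170), Costa→Lot D ($178) — total 150+129+170+178 = $627.
Max-entry greedy (repeatedly take the single best remaining cell) gives $603, worse by 24.
Next-best assignment: Delgado→Lot F, Osei→Lot G, Novak→Lot C, Costa→Lot D = $603.
Checked against all permutations: $627 is optimal.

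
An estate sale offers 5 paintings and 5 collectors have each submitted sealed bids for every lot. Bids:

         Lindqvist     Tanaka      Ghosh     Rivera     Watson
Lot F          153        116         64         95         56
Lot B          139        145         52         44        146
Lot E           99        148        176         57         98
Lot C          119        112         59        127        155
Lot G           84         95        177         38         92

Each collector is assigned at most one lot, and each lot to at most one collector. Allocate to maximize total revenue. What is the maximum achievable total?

Optimal: Lindqvist→Lot F ($153), Tanaka→Lot E ($148), Ghosh→Lot G ($177), Rivera→Lot C ($127), Watson→Lot B ($146) — total 153+148+177+127+146 = $751.
Max-entry greedy (repeatedly take the single best remaining cell) gives $677, worse by 74.
Every other assignment is strictly worse.

Max total: $751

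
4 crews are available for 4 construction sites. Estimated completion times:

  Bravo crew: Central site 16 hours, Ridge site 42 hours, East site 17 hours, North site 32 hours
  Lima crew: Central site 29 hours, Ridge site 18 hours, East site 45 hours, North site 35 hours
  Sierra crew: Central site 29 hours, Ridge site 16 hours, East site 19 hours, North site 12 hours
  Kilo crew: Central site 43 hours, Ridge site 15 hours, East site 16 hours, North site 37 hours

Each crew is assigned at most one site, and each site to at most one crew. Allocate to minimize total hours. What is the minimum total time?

Minimum total: 62 hours

Optimal: Bravo crew→Central site (16 hours), Lima crew→Ridge site (18 hours), Sierra crew→North site (12 hours), Kilo crew→East site (16 hours) — total 16+18+12+16 = 62 hours.
Column-greedy (each site in turn goes to its cheapest remaining crew) gives 85 hours, worse by 23.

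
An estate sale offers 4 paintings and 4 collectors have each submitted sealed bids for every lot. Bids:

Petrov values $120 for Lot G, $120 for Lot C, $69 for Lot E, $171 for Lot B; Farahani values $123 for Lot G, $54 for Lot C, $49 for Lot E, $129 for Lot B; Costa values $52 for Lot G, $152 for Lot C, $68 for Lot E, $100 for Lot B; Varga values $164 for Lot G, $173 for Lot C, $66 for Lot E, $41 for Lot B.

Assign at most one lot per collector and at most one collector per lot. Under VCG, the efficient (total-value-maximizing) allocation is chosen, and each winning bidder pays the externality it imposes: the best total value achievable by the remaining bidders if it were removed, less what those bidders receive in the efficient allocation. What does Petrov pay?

Petrov pays $80.

Efficient allocation: Petrov→Lot B ($171), Farahani→Lot E ($49), Costa→Lot C ($152), Varga→Lot G ($164); total welfare W = $536.
Petrov receives Lot B at value $171, so the others get W − 171 = $365.
Without Petrov: best allocation of the remaining 3 bidders over all 4 lots is Farahani→Lot B ($129), Costa→Lot C ($152), Varga→Lot G ($164), total $445.
VCG payment = (others' best without Petrov) − (others' welfare with Petrov) = 445 − 365 = $80.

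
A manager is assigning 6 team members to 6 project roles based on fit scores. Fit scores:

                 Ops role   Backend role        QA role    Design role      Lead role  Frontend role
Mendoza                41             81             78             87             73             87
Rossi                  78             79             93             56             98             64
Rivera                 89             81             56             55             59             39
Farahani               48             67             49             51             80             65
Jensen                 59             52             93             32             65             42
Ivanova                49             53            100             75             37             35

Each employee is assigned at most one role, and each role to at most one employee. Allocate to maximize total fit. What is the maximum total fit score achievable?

Optimal: Mendoza→Frontend role (87 pts), Rossi→Lead role (98 pts), Rivera→Ops role (89 pts), Farahani→Backend role (67 pts), Jensen→QA role (93 pts), Ivanova→Design role (75 pts) — total 87+98+89+67+93+75 = 509 pts.
Column-greedy (each role in turn goes to its best remaining employee) gives 448 pts, worse by 61.
Next-best assignment: Mendoza→Frontend role, Rossi→Backend role, Rivera→Ops role, Farahani→Lead role, Jensen→QA role, Ivanova→Design role = 503 pts.
Swapping Farahani↔Rivera (Farahani→Ops role 48 pts, Rivera→Backend role 81 pts) loses 27.

Max total: 509 pts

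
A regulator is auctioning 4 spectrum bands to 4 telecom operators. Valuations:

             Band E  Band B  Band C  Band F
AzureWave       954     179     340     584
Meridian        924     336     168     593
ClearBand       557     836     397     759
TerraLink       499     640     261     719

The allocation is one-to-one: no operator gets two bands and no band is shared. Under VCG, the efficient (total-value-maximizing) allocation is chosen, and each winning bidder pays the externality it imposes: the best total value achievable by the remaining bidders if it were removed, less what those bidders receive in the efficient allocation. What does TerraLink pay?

Efficient allocation: AzureWave→Band C ($340M), Meridian→Band E ($924M), ClearBand→Band B ($836M), TerraLink→Band F ($719M); total welfare W = $2819M.
TerraLink receives Band F at value $719M, so the others get W − 719 = $2100M.
Without TerraLink: best allocation of the remaining 3 bidders over all 4 bands is AzureWave→Band E ($954M), Meridian→Band F ($593M), ClearBand→Band B ($836M), total $2383M.
VCG payment = (others' best without TerraLink) − (others' welfare with TerraLink) = 2383 − 2100 = $283M.

TerraLink pays $283M.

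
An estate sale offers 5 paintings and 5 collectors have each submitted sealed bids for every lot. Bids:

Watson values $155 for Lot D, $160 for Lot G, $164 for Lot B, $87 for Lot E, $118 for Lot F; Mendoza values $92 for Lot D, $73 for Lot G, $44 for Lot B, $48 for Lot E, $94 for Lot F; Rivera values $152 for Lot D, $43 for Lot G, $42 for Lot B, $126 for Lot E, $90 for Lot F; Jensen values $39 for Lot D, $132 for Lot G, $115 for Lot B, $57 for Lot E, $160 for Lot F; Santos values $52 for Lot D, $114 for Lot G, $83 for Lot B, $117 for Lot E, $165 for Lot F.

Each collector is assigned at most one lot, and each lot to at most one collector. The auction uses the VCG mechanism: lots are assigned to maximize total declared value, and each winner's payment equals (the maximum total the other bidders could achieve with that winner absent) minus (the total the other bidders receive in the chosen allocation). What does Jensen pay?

Jensen pays $7.

Efficient allocation: Watson→Lot B ($164), Mendoza→Lot D ($92), Rivera→Lot E ($126), Jensen→Lot G ($132), Santos→Lot F ($165); total welfare W = $679.
Jensen receives Lot G at value $132, so the others get W − 132 = $547.
Without Jensen: best allocation of the remaining 4 bidders over all 5 lots is Watson→Lot B ($164), Mendoza→Lot G ($73), Rivera→Lot D ($152), Santos→Lot F ($165), total $554.
VCG payment = (others' best without Jensen) − (others' welfare with Jensen) = 554 − 547 = $7.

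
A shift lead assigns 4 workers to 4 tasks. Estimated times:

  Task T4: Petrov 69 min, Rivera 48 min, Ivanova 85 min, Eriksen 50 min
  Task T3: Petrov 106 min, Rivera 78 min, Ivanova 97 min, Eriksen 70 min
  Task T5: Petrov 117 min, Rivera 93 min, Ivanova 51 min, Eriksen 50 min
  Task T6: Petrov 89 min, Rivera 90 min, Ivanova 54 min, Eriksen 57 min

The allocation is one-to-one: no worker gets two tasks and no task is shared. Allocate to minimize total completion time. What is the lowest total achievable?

Optimal: Petrov→Task T4 (69 min), Rivera→Task T3 (78 min), Ivanova→Task T6 (54 min), Eriksen→Task T5 (50 min) — total 69+78+54+50 = 251 min.
Next-best assignment: Petrov→Task T4, Rivera→Task T3, Ivanova→Task T5, Eriksen→Task T6 = 255 min.
Every other assignment is strictly worse.

Minimum total: 251 min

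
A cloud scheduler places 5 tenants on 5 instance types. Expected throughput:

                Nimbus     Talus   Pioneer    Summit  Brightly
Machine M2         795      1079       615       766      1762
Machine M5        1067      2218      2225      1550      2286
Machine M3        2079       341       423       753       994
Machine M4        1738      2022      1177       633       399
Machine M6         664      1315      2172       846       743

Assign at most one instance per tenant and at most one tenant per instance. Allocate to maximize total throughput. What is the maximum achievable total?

Max total: 9585 ops/s

Optimal: Nimbus→Machine M3 (2079 ops/s), Talus→Machine M4 (2022 ops/s), Pioneer→Machine M6 (2172 ops/s), Summit→Machine M5 (1550 ops/s), Brightly→Machine M2 (1762 ops/s) — total 2079+2022+2172+1550+1762 = 9585 ops/s.
Max-entry greedy (repeatedly take the single best remaining cell) gives 9325 ops/s, worse by 260.
Next-best assignment: Nimbus→Machine M3, Talus→Machine M4, Pioneer→Machine M6, Summit→Machine M2, Brightly→Machine M5 = 9325 ops/s.
Swapping Nimbus↔Summit (Nimbus→Machine M5 1067 ops/s, Summit→Machine M3 753 ops/s) loses 1809.
No other one-to-one assignment exceeds 9585 ops/s.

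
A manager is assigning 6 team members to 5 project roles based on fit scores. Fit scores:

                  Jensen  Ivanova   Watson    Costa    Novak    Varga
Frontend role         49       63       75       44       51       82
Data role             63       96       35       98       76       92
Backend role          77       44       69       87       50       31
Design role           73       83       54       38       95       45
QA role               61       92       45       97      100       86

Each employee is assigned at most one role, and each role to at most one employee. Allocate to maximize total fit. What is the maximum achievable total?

Max total: 447 pts

Optimal: Varga→Frontend role (82 pts), Ivanova→Data role (96 pts), Jensen→Backend role (77 pts), Novak→Design role (95 pts), Costa→QA role (97 pts) — total 82+96+77+95+97 = 447 pts.
Next-best assignment: Varga→Frontend role, Costa→Data role, Jensen→Backend role, Novak→Design role, Ivanova→QA role = 444 pts.
Swapping Ivanova↔Varga (Ivanova→Frontend role 63 pts, Varga→Data role 92 pts) loses 23.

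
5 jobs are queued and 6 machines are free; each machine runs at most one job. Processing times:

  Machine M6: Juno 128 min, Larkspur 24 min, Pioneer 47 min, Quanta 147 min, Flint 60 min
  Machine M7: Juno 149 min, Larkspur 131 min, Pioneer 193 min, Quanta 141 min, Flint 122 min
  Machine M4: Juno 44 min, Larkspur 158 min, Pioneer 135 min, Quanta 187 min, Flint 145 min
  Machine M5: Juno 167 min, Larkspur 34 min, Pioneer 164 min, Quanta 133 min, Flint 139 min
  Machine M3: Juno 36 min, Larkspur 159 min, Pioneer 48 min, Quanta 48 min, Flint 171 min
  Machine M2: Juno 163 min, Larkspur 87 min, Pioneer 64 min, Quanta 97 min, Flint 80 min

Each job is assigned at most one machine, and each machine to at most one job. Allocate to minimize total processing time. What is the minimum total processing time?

Optimal: Juno→Machine M4 (44 min), Larkspur→Machine M5 (34 min), Pioneer→Machine M2 (64 min), Quanta→Machine M3 (48 min), Flint→Machine M6 (60 min) — total 44+34+64+48+60 = 250 min.
Next-best assignment: Juno→Machine M4, Larkspur→Machine M5, Pioneer→Machine M6, Quanta→Machine M3, Flint→Machine M2 = 253 min.
No other one-to-one assignment undercuts 250 min.

Minimum total: 250 min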